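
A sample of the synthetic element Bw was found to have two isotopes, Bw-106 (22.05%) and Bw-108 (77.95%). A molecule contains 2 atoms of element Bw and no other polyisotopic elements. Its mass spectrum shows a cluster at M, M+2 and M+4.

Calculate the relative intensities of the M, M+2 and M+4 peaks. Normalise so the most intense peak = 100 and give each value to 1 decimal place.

8.0 : 56.6 : 100.0

The 2 Bw atoms are independent, so intensities follow the terms of (0.2205 + 0.7795)^2.
P(M) = 0.2205^2 = 0.048620
P(M+2) = 2 × 0.2205^1 × 0.7795^1 = 0.343759
P(M+4) = 0.7795^2 = 0.607620
The M+4 peak is largest (0.607620); scaling to 100 gives 8.0 : 56.6 : 100.0.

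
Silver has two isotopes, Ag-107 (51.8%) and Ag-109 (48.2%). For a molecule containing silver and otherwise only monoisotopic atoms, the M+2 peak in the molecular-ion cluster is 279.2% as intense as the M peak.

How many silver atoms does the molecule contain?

3

With n Ag atoms, P(M+2)/P(M) = C(n,1)·p^(n−1)q / p^n = n·q/p = n · 0.482/0.518.
n = 2.792 × 0.518/0.482 = 3.00 ≈ 3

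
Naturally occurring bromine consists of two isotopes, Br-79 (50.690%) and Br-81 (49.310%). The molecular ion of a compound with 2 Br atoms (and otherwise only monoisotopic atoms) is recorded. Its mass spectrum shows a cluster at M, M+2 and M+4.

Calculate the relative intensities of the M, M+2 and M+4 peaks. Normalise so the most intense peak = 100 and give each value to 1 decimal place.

Each Br atom is independently Br-79 (p = 0.50690) or Br-81 (q = 0.49310); the cluster is the binomial expansion (p + q)^2.
P(M) = 0.50690^2 = 0.256948
P(M+2) = 2 × 0.50690^1 × 0.49310^1 = 0.499905
P(M+4) = 0.49310^2 = 0.243148
The M+2 peak is largest (0.499905); scaling to 100 gives 51.4 : 100.0 : 48.6.

51.4 : 100.0 : 48.6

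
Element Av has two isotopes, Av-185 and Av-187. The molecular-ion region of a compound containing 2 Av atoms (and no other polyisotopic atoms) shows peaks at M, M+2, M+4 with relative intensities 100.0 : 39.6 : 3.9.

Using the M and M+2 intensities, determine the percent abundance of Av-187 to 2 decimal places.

Let p = fractional abundance of Av-185. I(M+2)/I(M) = [C(2,1)·p^1·(1−p)] / p^2 = 2·(1−p)/p = 39.6/100.0 = 0.3960
(1−p)/p = 0.3960/2 = 0.1980  ⇒  p = 1/(1 + 0.1980) = 0.8347
Av-185: 83.47%, Av-187: 16.53%.

16.53%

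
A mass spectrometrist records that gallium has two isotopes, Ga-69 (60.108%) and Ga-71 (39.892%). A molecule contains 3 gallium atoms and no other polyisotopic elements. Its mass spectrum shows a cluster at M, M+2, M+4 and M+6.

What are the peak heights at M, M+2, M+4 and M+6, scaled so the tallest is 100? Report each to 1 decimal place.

The 3 Ga atoms are independent, so intensities follow the terms of (0.60108 + 0.39892)^3.
P(M) = 0.60108^3 = 0.217169
P(M+2) = 3 × 0.60108^2 × 0.39892^1 = 0.432386
P(M+4) = 3 × 0.60108^1 × 0.39892^2 = 0.286963
P(M+6) = 0.39892^3 = 0.063483
The M+2 peak is largest (0.432386); scaling to 100 gives 50.2 : 100.0 : 66.4 : 14.7.

50.2 : 100.0 : 66.4 : 14.7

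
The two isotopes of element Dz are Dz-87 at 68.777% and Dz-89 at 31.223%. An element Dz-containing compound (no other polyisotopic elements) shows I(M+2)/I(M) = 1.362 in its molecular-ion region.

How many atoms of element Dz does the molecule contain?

3

With n Dz atoms, P(M+2)/P(M) = C(n,1)·p^(n−1)q / p^n = n·q/p = n · 0.31223/0.68777.
n = 1.362 × 0.68777/0.31223 = 3.00 ≈ 3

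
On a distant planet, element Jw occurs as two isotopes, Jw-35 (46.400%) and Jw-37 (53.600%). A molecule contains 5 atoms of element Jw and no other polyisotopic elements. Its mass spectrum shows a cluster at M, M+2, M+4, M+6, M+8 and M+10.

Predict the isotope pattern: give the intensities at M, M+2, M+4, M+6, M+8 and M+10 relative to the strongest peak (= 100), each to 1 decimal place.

The 5 Jw atoms are independent, so intensities follow the terms of (0.46400 + 0.53600)^5.
P(M) = 0.46400^5 = 0.021507
P(M+2) = 5 × 0.46400^4 × 0.53600^1 = 0.124224
P(M+4) = 10 × 0.46400^3 × 0.53600^2 = 0.287001
P(M+6) = 10 × 0.46400^2 × 0.53600^3 = 0.331536
P(M+8) = 5 × 0.46400^1 × 0.53600^4 = 0.191490
P(M+10) = 0.53600^5 = 0.044241
The M+6 peak is largest (0.331536); scaling to 100 gives 6.5 : 37.5 : 86.6 : 100.0 : 57.8 : 13.3.

6.5 : 37.5 : 86.6 : 100.0 : 57.8 : 13.3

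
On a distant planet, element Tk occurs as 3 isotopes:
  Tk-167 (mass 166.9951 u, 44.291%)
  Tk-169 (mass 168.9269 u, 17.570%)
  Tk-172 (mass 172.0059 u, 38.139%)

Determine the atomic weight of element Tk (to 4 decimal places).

Weight each isotope mass by its fractional abundance: 0.44291 × 166.9951 + 0.17570 × 168.9269 + 0.38139 × 172.0059
= 73.96380 + 29.68046 + 65.60133 = 169.24559 u

169.2456 u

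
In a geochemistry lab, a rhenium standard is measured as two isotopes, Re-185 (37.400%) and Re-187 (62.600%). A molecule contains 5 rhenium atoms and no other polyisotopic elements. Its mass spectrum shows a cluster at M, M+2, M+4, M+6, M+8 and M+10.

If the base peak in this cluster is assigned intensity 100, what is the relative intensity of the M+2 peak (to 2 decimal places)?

Binomial terms of (0.37400 + 0.62600)^5: M 0.0073, M+2 0.0612, M+4 0.2050, M+6 0.3431, M+8 0.2872, M+10 0.0961 → M+6 is the base peak.
P(M+6) = C(5,3) × 0.37400^2 × 0.62600^3 = 10 × 0.139876 × 0.24531438 = 0.343136 (base)
P(M+2) = C(5,1) × 0.37400^4 × 0.62600^1 = 5 × 0.0195653 × 0.6260 = 0.061239
Relative intensity = 0.061239 / 0.343136 × 100 = 17.85

17.85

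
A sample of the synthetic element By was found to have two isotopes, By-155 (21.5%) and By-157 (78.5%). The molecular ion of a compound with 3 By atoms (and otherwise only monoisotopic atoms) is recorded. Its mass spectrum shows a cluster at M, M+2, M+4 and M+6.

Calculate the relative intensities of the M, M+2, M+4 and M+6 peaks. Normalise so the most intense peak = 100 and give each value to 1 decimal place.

2.1 : 22.5 : 82.2 : 100.0

Each By atom is independently By-155 (p = 0.215) or By-157 (q = 0.785); the cluster is the binomial expansion (p + q)^3.
P(M) = 0.215^3 = 0.009938
P(M+2) = 3 × 0.215^2 × 0.785^1 = 0.108860
P(M+4) = 3 × 0.215^1 × 0.785^2 = 0.397465
P(M+6) = 0.785^3 = 0.483737
The M+6 peak is largest (0.483737); scaling to 100 gives 2.1 : 22.5 : 82.2 : 100.0.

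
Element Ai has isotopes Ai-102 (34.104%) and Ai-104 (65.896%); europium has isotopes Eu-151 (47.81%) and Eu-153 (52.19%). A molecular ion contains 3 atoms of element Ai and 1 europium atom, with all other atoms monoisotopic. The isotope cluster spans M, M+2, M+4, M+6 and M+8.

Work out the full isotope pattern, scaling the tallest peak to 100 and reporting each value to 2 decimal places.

Element Ai pattern (n=3): 0.03966578 : 0.22992752 : 0.44426764 : 0.28613907
Europium pattern (n=1): 0.4781 : 0.5219
Convolve the two distributions (both contribute in 2-u steps):
  M: 0.03966578×0.4781 = 0.018964
  M+2: 0.03966578×0.5219 + 0.22992752×0.4781 = 0.130630
  M+4: 0.22992752×0.5219 + 0.44426764×0.4781 = 0.332404
  M+6: 0.44426764×0.5219 + 0.28613907×0.4781 = 0.368666
  M+8: 0.28613907×0.5219 = 0.149336
Scale to base peak (0.368666) = 100: 5.14 : 35.43 : 90.16 : 100.00 : 40.51

5.14 : 35.43 : 90.16 : 100.00 : 40.51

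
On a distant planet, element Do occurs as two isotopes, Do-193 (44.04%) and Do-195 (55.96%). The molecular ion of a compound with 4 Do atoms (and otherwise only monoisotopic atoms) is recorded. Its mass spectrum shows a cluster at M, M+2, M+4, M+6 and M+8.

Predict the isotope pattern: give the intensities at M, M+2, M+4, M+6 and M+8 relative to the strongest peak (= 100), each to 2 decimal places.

Each Do atom is independently Do-193 (p = 0.4404) or Do-195 (q = 0.5596); the cluster is the binomial expansion (p + q)^4.
P(M) = 0.4404^4 = 0.037617
P(M+2) = 4 × 0.4404^3 × 0.5596^1 = 0.191196
P(M+4) = 6 × 0.4404^2 × 0.5596^2 = 0.364419
P(M+6) = 4 × 0.4404^1 × 0.5596^3 = 0.308703
P(M+8) = 0.5596^4 = 0.098064
The M+4 peak is largest (0.364419); scaling to 100 gives 10.32 : 52.47 : 100.00 : 84.71 : 26.91.

10.32 : 52.47 : 100.00 : 84.71 : 26.91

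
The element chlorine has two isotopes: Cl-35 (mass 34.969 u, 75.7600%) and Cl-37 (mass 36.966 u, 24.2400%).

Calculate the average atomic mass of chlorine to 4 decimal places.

35.4531 u

Ar = Σ fᵢ·mᵢ = 0.757600 × 34.969 + 0.242400 × 36.966
= 26.49251 + 8.96056 = 35.45307 u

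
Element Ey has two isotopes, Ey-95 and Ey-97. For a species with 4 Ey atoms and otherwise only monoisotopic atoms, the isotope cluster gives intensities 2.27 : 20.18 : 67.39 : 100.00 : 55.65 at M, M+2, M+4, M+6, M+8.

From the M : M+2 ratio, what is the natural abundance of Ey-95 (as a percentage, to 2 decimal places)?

31.03%

Let p = fractional abundance of Ey-95. I(M+2)/I(M) = [C(4,1)·p^3·(1−p)] / p^4 = 4·(1−p)/p = 20.18/2.27 = 8.8899
(1−p)/p = 8.8899/4 = 2.2225  ⇒  p = 1/(1 + 2.2225) = 0.3103
Ey-95: 31.03%, Ey-97: 68.97%.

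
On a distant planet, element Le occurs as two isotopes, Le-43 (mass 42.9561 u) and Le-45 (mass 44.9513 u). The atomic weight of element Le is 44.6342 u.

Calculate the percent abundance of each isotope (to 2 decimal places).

Le-43: 15.89%, Le-45: 84.11%

Let x be the fractional abundance of Le-43; then Le-45 has abundance 1 − x.
42.9561·x + 44.9513·(1 − x) = 44.6342
(42.9561 − 44.9513)·x = 44.6342 − 44.9513
x = -0.3171 / -1.9952 = 0.15893 → 15.89% Le-43, 84.11% Le-45.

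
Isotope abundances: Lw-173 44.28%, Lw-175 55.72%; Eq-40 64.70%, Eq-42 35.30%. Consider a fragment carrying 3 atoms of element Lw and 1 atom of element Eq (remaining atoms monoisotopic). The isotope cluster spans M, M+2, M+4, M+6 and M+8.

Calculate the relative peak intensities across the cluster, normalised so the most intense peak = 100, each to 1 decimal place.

14.7 : 63.4 : 100.0 : 67.3 : 16.0

Element Lw pattern (n=3): 0.08682061 : 0.32775369 : 0.41243079 : 0.17299491
Element Eq pattern (n=1): 0.6470 : 0.3530
Convolve the two distributions (both contribute in 2-u steps):
  M: 0.08682061×0.6470 = 0.056173
  M+2: 0.08682061×0.3530 + 0.32775369×0.6470 = 0.242704
  M+4: 0.32775369×0.3530 + 0.41243079×0.6470 = 0.382540
  M+6: 0.41243079×0.3530 + 0.17299491×0.6470 = 0.257516
  M+8: 0.17299491×0.3530 = 0.061067
Scale to base peak (0.382540) = 100: 14.7 : 63.4 : 100.0 : 67.3 : 16.0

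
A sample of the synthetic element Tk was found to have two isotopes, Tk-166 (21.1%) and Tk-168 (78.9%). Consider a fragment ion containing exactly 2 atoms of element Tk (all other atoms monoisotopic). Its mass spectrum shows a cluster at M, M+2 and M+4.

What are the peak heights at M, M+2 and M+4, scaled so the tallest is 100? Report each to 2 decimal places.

The 2 Tk atoms are independent, so intensities follow the terms of (0.211 + 0.789)^2.
P(M) = 0.211^2 = 0.044521
P(M+2) = 2 × 0.211^1 × 0.789^1 = 0.332958
P(M+4) = 0.789^2 = 0.622521
The M+4 peak is largest (0.622521); scaling to 100 gives 7.15 : 53.49 : 100.00.

7.15 : 53.49 : 100.00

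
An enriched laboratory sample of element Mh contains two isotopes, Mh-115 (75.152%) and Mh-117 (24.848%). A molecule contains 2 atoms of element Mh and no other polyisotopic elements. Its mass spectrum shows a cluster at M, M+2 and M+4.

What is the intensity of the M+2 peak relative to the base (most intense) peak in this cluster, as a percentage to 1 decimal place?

Binomial terms of (0.75152 + 0.24848)^2: M 0.5648, M+2 0.3735, M+4 0.0617 → M is the base peak.
P(M) = C(2,0) × 0.75152^2 × 0.24848^0 = 1 × 0.56478231 × 1.0000 = 0.564782 (base)
P(M+2) = C(2,1) × 0.75152^1 × 0.24848^1 = 2 × 0.75152 × 0.24848 = 0.373475
Relative intensity = 0.373475 / 0.564782 × 100 = 66.1

66.1%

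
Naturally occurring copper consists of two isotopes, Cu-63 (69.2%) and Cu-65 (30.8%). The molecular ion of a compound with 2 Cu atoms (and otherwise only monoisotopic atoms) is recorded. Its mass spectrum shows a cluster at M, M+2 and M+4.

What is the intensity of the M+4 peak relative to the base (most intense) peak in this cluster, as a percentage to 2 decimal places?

19.81%

Term probabilities: M 0.4789, M+2 0.4263, M+4 0.0949. Base peak = M.
P(M) = C(2,0) × 0.692^2 × 0.308^0 = 1 × 0.478864 × 1.0000 = 0.478864 (base)
P(M+4) = C(2,2) × 0.692^0 × 0.308^2 = 1 × 1.0000 × 0.094864 = 0.094864
Relative intensity = 0.094864 / 0.478864 × 100 = 19.81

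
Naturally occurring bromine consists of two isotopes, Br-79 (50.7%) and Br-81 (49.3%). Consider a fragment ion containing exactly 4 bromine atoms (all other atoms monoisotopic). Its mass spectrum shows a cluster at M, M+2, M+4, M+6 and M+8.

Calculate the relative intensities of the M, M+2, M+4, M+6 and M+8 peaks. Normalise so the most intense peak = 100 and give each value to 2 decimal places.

Each Br atom is independently Br-79 (p = 0.507) or Br-81 (q = 0.493); the cluster is the binomial expansion (p + q)^4.
P(M) = 0.507^4 = 0.066074
P(M+2) = 4 × 0.507^3 × 0.493^1 = 0.256999
P(M+4) = 6 × 0.507^2 × 0.493^2 = 0.374853
P(M+6) = 4 × 0.507^1 × 0.493^3 = 0.243001
P(M+8) = 0.493^4 = 0.059073
The M+4 peak is largest (0.374853); scaling to 100 gives 17.63 : 68.56 : 100.00 : 64.83 : 15.76.

17.63 : 68.56 : 100.00 : 64.83 : 15.76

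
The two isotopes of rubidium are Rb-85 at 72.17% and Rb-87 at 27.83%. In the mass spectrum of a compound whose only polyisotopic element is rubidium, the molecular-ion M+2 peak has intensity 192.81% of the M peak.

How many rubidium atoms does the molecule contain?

For n independent Rb atoms, I(M+2)/I(M) = n · (abundance Rb-87) / (abundance Rb-85) = n · 0.2783/0.7217.
n = 1.9281 × 0.7217/0.2783 = 5.00 ≈ 5

5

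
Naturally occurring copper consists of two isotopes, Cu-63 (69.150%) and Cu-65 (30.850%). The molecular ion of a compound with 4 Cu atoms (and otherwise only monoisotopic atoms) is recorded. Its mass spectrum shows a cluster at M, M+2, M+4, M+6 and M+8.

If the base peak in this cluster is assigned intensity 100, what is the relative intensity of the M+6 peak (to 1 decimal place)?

Binomial terms of (0.69150 + 0.30850)^4: M 0.2286, M+2 0.4080, M+4 0.2731, M+6 0.0812, M+8 0.0091 → M+2 is the base peak.
P(M+2) = C(4,1) × 0.69150^3 × 0.30850^1 = 4 × 0.33065611 × 0.3085 = 0.408030 (base)
P(M+6) = C(4,3) × 0.69150^1 × 0.30850^3 = 4 × 0.6915 × 0.02936064 = 0.081212
Relative intensity = 0.081212 / 0.408030 × 100 = 19.9

19.9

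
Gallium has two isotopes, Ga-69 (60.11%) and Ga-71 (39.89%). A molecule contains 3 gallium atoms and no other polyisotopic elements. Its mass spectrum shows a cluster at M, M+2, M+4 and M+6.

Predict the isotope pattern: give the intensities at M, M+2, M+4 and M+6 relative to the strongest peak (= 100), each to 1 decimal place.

50.2 : 100.0 : 66.4 : 14.7

Each Ga atom is independently Ga-69 (p = 0.6011) or Ga-71 (q = 0.3989); the cluster is the binomial expansion (p + q)^3.
P(M) = 0.6011^3 = 0.217190
P(M+2) = 3 × 0.6011^2 × 0.3989^1 = 0.432393
P(M+4) = 3 × 0.6011^1 × 0.3989^2 = 0.286943
P(M+6) = 0.3989^3 = 0.063473
The M+2 peak is largest (0.432393); scaling to 100 gives 50.2 : 100.0 : 66.4 : 14.7.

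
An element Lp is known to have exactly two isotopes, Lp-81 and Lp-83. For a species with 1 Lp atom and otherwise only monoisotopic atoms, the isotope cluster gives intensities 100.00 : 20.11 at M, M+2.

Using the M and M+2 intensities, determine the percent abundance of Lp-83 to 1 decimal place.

Let p = fractional abundance of Lp-81. I(M+2)/I(M) = [C(1,1)·p^0·(1−p)] / p^1 = 1·(1−p)/p = 20.11/100.00 = 0.2011
(1−p)/p = 0.2011/1 = 0.2011  ⇒  p = 1/(1 + 0.2011) = 0.8326
Lp-81: 83.3%, Lp-83: 16.7%.

16.7%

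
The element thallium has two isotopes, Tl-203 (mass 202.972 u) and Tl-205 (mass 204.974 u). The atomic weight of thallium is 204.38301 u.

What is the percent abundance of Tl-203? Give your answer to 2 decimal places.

Writing the weighted mean with unknown fraction x of Tl-203:
202.972·x + 204.974·(1 − x) = 204.38301
(202.972 − 204.974)·x = 204.38301 − 204.974
x = -0.59099 / -2.002 = 0.29520 → 29.52% Tl-203, 70.48% Tl-205.

29.52%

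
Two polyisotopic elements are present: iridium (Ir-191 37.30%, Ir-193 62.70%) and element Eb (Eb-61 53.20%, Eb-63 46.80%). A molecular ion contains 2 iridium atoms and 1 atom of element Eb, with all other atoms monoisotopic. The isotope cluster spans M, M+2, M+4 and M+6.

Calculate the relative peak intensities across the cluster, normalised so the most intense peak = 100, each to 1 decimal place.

Iridium pattern (n=2): 0.139129 : 0.467742 : 0.393129
Element Eb pattern (n=1): 0.5320 : 0.4680
Convolve the two distributions (both contribute in 2-u steps):
  M: 0.139129×0.5320 = 0.074017
  M+2: 0.139129×0.4680 + 0.467742×0.5320 = 0.313951
  M+4: 0.467742×0.4680 + 0.393129×0.5320 = 0.428048
  M+6: 0.393129×0.4680 = 0.183984
Scale to base peak (0.428048) = 100: 17.3 : 73.3 : 100.0 : 43.0

17.3 : 73.3 : 100.0 : 43.0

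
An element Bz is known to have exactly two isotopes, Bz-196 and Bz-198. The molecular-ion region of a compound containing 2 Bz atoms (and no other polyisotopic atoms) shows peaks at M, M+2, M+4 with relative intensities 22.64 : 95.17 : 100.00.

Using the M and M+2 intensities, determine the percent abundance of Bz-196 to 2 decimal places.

Let p = fractional abundance of Bz-196. I(M+2)/I(M) = [C(2,1)·p^1·(1−p)] / p^2 = 2·(1−p)/p = 95.17/22.64 = 4.2036
(1−p)/p = 4.2036/2 = 2.1018  ⇒  p = 1/(1 + 2.1018) = 0.3224
Bz-196: 32.24%, Bz-198: 67.76%.

32.24%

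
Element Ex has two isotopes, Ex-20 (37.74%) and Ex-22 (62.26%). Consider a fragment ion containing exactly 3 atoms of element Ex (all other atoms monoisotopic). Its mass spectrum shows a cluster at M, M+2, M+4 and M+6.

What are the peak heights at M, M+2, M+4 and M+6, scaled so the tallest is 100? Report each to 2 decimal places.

The 3 Ex atoms are independent, so intensities follow the terms of (0.3774 + 0.6226)^3.
P(M) = 0.3774^3 = 0.053753
P(M+2) = 3 × 0.3774^2 × 0.6226^1 = 0.266032
P(M+4) = 3 × 0.3774^1 × 0.6226^2 = 0.438876
P(M+6) = 0.6226^3 = 0.241339
The M+4 peak is largest (0.438876); scaling to 100 gives 12.25 : 60.62 : 100.00 : 54.99.

12.25 : 60.62 : 100.00 : 54.99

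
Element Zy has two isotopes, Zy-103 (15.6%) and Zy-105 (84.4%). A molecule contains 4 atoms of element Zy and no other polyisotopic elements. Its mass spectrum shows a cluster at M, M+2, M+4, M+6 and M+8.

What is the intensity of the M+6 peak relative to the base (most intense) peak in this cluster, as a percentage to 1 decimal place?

73.9%

(0.156 + 0.844)^4 gives M 0.0006, M+2 0.0128, M+4 0.1040, M+6 0.3752, M+8 0.5074; the largest is M+8.
P(M+8) = C(4,4) × 0.156^0 × 0.844^4 = 1 × 1.0000 × 0.50742258 = 0.507423 (base)
P(M+6) = C(4,3) × 0.156^1 × 0.844^3 = 4 × 0.1560 × 0.60121158 = 0.375156
Relative intensity = 0.375156 / 0.507423 × 100 = 73.9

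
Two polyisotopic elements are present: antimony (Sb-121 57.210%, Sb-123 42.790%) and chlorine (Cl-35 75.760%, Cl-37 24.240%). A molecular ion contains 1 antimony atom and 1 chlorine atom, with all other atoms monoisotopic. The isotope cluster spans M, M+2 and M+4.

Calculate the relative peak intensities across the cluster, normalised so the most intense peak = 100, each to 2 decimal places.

93.64 : 100.00 : 22.41

Antimony pattern (n=1): 0.5721 : 0.4279
Chlorine pattern (n=1): 0.7576 : 0.2424
Convolve the two distributions (both contribute in 2-u steps):
  M: 0.5721×0.7576 = 0.433423
  M+2: 0.5721×0.2424 + 0.4279×0.7576 = 0.462854
  M+4: 0.4279×0.2424 = 0.103723
Scale to base peak (0.462854) = 100: 93.64 : 100.00 : 22.41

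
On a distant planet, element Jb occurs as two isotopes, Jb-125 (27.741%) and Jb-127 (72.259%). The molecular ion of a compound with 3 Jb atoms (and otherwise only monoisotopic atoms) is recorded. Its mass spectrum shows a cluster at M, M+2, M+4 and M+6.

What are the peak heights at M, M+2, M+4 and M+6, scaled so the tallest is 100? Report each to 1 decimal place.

Each Jb atom is independently Jb-125 (p = 0.27741) or Jb-127 (q = 0.72259); the cluster is the binomial expansion (p + q)^3.
P(M) = 0.27741^3 = 0.021348
P(M+2) = 3 × 0.27741^2 × 0.72259^1 = 0.166824
P(M+4) = 3 × 0.27741^1 × 0.72259^2 = 0.434537
P(M+6) = 0.72259^3 = 0.377290
The M+4 peak is largest (0.434537); scaling to 100 gives 4.9 : 38.4 : 100.0 : 86.8.

4.9 : 38.4 : 100.0 : 86.8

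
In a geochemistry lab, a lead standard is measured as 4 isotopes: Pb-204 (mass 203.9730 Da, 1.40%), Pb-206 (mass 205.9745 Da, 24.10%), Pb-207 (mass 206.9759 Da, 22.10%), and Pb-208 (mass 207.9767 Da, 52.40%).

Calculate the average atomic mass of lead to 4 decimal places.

The abundance-weighted mean is 0.0140 × 203.9730 + 0.2410 × 205.9745 + 0.2210 × 206.9759 + 0.5240 × 207.9767
= 2.85562 + 49.63985 + 45.74167 + 108.97979 = 207.21693 Da

207.2169 Da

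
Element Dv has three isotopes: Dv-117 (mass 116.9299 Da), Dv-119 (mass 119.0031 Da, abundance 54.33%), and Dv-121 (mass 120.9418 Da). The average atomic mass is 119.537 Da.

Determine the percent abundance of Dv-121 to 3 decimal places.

The remaining 45.67% is split between Dv-117 (fraction x) and Dv-121 (fraction 0.4567 − x).
Substituting: 116.9299x + 120.9418(0.4567 − x) = 54.88261577
(116.9299 − 120.9418)x = -0.35150429  ⇒  x = 0.08762, y = 0.36908
Dv-117: 8.762%, Dv-121: 36.908%.

36.908%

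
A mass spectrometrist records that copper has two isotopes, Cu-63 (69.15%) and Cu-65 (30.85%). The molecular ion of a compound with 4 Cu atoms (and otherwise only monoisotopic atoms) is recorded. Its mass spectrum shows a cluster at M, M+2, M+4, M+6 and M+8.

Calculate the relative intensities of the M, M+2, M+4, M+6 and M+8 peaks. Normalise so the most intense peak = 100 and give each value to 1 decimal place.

56.0 : 100.0 : 66.9 : 19.9 : 2.2

Expanding (0.6915 + 0.3085)^4:
P(M) = 0.6915^4 = 0.228649
P(M+2) = 4 × 0.6915^3 × 0.3085^1 = 0.408030
P(M+4) = 6 × 0.6915^2 × 0.3085^2 = 0.273052
P(M+6) = 4 × 0.6915^1 × 0.3085^3 = 0.081212
P(M+8) = 0.3085^4 = 0.009058
The M+2 peak is largest (0.408030); scaling to 100 gives 56.0 : 100.0 : 66.9 : 19.9 : 2.2.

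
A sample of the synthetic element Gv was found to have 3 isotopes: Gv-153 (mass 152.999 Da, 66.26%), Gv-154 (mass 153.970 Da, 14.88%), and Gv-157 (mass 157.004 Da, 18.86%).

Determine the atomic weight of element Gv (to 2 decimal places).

Weight each isotope mass by its fractional abundance: 0.6626 × 152.999 + 0.1488 × 153.970 + 0.1886 × 157.004
= 101.3771 + 22.9107 + 29.6110 = 153.8988 Da

153.90 Da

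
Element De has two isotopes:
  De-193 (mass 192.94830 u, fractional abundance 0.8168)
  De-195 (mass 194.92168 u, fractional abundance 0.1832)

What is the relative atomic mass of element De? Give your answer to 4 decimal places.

193.3098 u

Weight each isotope mass by its fractional abundance: 0.8168 × 192.94830 + 0.1832 × 194.92168
= 157.600171 + 35.709652 = 193.309823 u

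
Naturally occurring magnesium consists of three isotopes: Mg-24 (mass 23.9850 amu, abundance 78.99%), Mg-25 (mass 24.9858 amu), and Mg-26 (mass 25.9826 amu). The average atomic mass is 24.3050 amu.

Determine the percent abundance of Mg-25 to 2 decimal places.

The remaining 21.01% is split between Mg-25 (fraction x) and Mg-26 (fraction 0.2101 − x).
Substituting: 24.9858x + 25.9826(0.2101 − x) = 5.3592485
(24.9858 − 25.9826)x = -0.09969576  ⇒  x = 0.10002, y = 0.11008
Mg-25: 10.00%, Mg-26: 11.01%.

10.00%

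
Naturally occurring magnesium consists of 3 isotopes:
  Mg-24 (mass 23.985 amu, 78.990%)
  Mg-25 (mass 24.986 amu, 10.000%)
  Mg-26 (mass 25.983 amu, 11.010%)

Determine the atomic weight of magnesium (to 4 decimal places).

Ar = Σ fᵢ·mᵢ = 0.78990 × 23.985 + 0.10000 × 24.986 + 0.11010 × 25.983
= 18.94575 + 2.49860 + 2.86073 = 24.30508 amu

24.3051 amu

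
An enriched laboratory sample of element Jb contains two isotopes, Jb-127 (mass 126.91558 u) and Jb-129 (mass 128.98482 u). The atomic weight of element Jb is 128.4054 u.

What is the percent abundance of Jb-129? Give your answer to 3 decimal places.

Writing the weighted mean with unknown fraction x of Jb-127:
126.91558·x + 128.98482·(1 − x) = 128.4054
(126.91558 − 128.98482)·x = 128.4054 − 128.98482
x = -0.57942 / -2.06924 = 0.28002 → 28.002% Jb-127, 71.998% Jb-129.

71.998%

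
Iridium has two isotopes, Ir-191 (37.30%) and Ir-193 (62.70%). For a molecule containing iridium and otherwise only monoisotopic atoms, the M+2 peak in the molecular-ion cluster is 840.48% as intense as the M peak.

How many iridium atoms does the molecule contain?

For n independent Ir atoms, I(M+2)/I(M) = n · (abundance Ir-193) / (abundance Ir-191) = n · 0.6270/0.3730.
n = 8.4048 × 0.3730/0.6270 = 5.00 ≈ 5

5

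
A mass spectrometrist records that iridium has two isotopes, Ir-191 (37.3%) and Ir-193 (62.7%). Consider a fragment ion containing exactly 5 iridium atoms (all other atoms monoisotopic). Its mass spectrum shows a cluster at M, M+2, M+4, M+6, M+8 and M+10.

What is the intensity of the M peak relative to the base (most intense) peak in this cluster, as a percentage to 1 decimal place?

2.1%

Term probabilities: M 0.0072, M+2 0.0607, M+4 0.2040, M+6 0.3429, M+8 0.2882, M+10 0.0969. Base peak = M+6.
P(M+6) = C(5,3) × 0.373^2 × 0.627^3 = 10 × 0.139129 × 0.24649188 = 0.342942 (base)
P(M) = C(5,0) × 0.373^5 × 0.627^0 = 1 × 0.00722012 × 1.0000 = 0.007220
Relative intensity = 0.007220 / 0.342942 × 100 = 2.1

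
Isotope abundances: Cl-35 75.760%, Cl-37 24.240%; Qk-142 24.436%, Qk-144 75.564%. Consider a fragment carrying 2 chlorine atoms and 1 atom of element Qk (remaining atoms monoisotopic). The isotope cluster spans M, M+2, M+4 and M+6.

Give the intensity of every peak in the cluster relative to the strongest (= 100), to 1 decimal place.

26.8 : 100.0 : 55.8 : 8.5

Chlorine pattern (n=2): 0.57395776 : 0.36728448 : 0.05875776
Element Qk pattern (n=1): 0.24436 : 0.75564
Convolve the two distributions (both contribute in 2-u steps):
  M: 0.57395776×0.24436 = 0.140252
  M+2: 0.57395776×0.75564 + 0.36728448×0.24436 = 0.523455
  M+4: 0.36728448×0.75564 + 0.05875776×0.24436 = 0.291893
  M+6: 0.05875776×0.75564 = 0.044400
Scale to base peak (0.523455) = 100: 26.8 : 100.0 : 55.8 : 8.5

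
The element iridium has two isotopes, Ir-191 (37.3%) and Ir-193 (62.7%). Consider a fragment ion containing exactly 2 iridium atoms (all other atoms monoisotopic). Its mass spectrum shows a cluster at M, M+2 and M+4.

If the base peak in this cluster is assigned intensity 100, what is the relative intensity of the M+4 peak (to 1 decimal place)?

Term probabilities: M 0.1391, M+2 0.4677, M+4 0.3931. Base peak = M+2.
P(M+2) = C(2,1) × 0.373^1 × 0.627^1 = 2 × 0.3730 × 0.6270 = 0.467742 (base)
P(M+4) = C(2,2) × 0.373^0 × 0.627^2 = 1 × 1.0000 × 0.393129 = 0.393129
Relative intensity = 0.393129 / 0.467742 × 100 = 84.0

84.0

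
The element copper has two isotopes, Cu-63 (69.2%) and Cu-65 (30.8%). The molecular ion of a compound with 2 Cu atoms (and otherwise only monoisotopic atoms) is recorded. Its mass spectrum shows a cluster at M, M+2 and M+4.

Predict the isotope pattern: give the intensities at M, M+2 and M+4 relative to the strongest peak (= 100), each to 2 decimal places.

100.00 : 89.02 : 19.81

Expanding (0.692 + 0.308)^2:
P(M) = 0.692^2 = 0.478864
P(M+2) = 2 × 0.692^1 × 0.308^1 = 0.426272
P(M+4) = 0.308^2 = 0.094864
The M peak is largest (0.478864); scaling to 100 gives 100.00 : 89.02 : 19.81.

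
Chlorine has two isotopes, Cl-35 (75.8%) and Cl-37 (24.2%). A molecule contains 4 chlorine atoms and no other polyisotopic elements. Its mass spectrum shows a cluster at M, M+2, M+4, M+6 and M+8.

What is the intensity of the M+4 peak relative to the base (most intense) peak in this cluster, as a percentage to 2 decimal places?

Term probabilities: M 0.3301, M+2 0.4216, M+4 0.2019, M+6 0.0430, M+8 0.0034. Base peak = M+2.
P(M+2) = C(4,1) × 0.758^3 × 0.242^1 = 4 × 0.43551951 × 0.2420 = 0.421583 (base)
P(M+4) = C(4,2) × 0.758^2 × 0.242^2 = 6 × 0.574564 × 0.058564 = 0.201893
Relative intensity = 0.201893 / 0.421583 × 100 = 47.89

47.89%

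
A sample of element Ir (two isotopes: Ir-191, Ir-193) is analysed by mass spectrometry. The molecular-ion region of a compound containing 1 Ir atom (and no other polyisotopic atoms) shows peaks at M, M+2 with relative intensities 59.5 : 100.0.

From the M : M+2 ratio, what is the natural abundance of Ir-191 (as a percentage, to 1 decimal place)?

37.3%

Let p = fractional abundance of Ir-191. I(M+2)/I(M) = [C(1,1)·p^0·(1−p)] / p^1 = 1·(1−p)/p = 100.0/59.5 = 1.6807
(1−p)/p = 1.6807/1 = 1.6807  ⇒  p = 1/(1 + 1.6807) = 0.3730
Ir-191: 37.3%, Ir-193: 62.7%.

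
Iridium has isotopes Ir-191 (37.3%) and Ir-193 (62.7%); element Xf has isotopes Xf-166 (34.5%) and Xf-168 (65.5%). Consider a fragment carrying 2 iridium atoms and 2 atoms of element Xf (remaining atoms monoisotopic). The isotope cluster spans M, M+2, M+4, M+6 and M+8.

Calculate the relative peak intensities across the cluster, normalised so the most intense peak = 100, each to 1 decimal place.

4.4 : 31.3 : 84.0 : 100.0 : 44.6

Iridium pattern (n=2): 0.139129 : 0.467742 : 0.393129
Element Xf pattern (n=2): 0.119025 : 0.45195 : 0.429025
Convolve the two distributions (both contribute in 2-u steps):
  M: 0.139129×0.119025 = 0.016560
  M+2: 0.139129×0.45195 + 0.467742×0.119025 = 0.118552
  M+4: 0.139129×0.429025 + 0.467742×0.45195 + 0.393129×0.119025 = 0.317878
  M+6: 0.467742×0.429025 + 0.393129×0.45195 = 0.378348
  M+8: 0.393129×0.429025 = 0.168662
Scale to base peak (0.378348) = 100: 4.4 : 31.3 : 84.0 : 100.0 : 44.6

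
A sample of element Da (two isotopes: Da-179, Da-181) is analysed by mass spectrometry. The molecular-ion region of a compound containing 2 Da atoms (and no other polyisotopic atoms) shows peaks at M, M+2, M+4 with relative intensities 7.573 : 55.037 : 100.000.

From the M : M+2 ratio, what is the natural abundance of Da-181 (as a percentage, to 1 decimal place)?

78.4%

Let p = fractional abundance of Da-179. I(M+2)/I(M) = [C(2,1)·p^1·(1−p)] / p^2 = 2·(1−p)/p = 55.037/7.573 = 7.2675
(1−p)/p = 7.2675/2 = 3.6338  ⇒  p = 1/(1 + 3.6338) = 0.2158
Da-179: 21.6%, Da-181: 78.4%.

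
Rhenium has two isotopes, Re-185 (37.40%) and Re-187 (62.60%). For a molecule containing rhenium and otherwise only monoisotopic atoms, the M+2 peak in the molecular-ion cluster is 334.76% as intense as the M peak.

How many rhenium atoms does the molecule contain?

2

The M+2/M ratio from n Re atoms is n · q/p = n · 0.6260/0.3740.
n = 3.3476 × 0.3740/0.6260 = 2.00 ≈ 2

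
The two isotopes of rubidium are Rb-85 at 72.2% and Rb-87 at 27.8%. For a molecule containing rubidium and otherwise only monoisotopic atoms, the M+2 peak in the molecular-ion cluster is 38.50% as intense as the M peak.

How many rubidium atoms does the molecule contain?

1

With n Rb atoms, P(M+2)/P(M) = C(n,1)·p^(n−1)q / p^n = n·q/p = n · 0.278/0.722.
n = 0.3850 × 0.722/0.278 = 1.00 ≈ 1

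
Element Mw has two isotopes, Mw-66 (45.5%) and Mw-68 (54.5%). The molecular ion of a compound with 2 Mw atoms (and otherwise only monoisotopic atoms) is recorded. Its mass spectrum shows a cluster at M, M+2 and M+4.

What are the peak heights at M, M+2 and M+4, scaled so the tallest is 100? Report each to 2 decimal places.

41.74 : 100.00 : 59.89

Expanding (0.455 + 0.545)^2:
P(M) = 0.455^2 = 0.207025
P(M+2) = 2 × 0.455^1 × 0.545^1 = 0.495950
P(M+4) = 0.545^2 = 0.297025
The M+2 peak is largest (0.495950); scaling to 100 gives 41.74 : 100.00 : 59.89.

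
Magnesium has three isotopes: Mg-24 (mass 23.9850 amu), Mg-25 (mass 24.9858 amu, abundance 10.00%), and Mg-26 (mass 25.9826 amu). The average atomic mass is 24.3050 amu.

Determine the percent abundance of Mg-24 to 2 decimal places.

Let x and y be the fractions of Mg-24 and Mg-26. Then x + y = 1 − 0.1000 = 0.9000 and 23.9850x + 25.9826y = 24.3050 − 0.1000×24.9858 = 21.80642.
Substituting: 23.9850x + 25.9826(0.9000 − x) = 21.80642
(23.9850 − 25.9826)x = -1.57792  ⇒  x = 0.78991, y = 0.11009
Mg-24: 78.99%, Mg-26: 11.01%.

78.99%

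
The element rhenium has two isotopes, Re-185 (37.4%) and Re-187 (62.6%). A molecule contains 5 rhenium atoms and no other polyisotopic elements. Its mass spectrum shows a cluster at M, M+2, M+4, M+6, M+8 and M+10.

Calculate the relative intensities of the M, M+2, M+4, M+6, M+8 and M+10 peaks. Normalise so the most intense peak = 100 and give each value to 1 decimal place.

The 5 Re atoms are independent, so intensities follow the terms of (0.374 + 0.626)^5.
P(M) = 0.374^5 = 0.007317
P(M+2) = 5 × 0.374^4 × 0.626^1 = 0.061239
P(M+4) = 10 × 0.374^3 × 0.626^2 = 0.205005
P(M+6) = 10 × 0.374^2 × 0.626^3 = 0.343136
P(M+8) = 5 × 0.374^1 × 0.626^4 = 0.287170
P(M+10) = 0.626^5 = 0.096133
The M+6 peak is largest (0.343136); scaling to 100 gives 2.1 : 17.8 : 59.7 : 100.0 : 83.7 : 28.0.

2.1 : 17.8 : 59.7 : 100.0 : 83.7 : 28.0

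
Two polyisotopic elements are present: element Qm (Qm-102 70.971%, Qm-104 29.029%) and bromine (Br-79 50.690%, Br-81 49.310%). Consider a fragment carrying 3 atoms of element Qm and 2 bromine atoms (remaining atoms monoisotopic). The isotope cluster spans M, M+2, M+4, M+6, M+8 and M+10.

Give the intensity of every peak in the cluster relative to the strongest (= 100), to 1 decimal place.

26.1 : 82.7 : 100.0 : 57.5 : 15.9 : 1.7

Element Qm pattern (n=3): 0.35747261 : 0.43864702 : 0.17941813 : 0.02446224
Bromine pattern (n=2): 0.25694761 : 0.49990478 : 0.24314761
Convolve the two distributions (both contribute in 2-u steps):
  M: 0.35747261×0.25694761 = 0.091852
  M+2: 0.35747261×0.49990478 + 0.43864702×0.25694761 = 0.291412
  M+4: 0.35747261×0.24314761 + 0.43864702×0.49990478 + 0.17941813×0.25694761 = 0.352301
  M+6: 0.43864702×0.24314761 + 0.17941813×0.49990478 + 0.02446224×0.25694761 = 0.202633
  M+8: 0.17941813×0.24314761 + 0.02446224×0.49990478 = 0.055854
  M+10: 0.02446224×0.24314761 = 0.005948
Scale to base peak (0.352301) = 100: 26.1 : 82.7 : 100.0 : 57.5 : 15.9 : 1.7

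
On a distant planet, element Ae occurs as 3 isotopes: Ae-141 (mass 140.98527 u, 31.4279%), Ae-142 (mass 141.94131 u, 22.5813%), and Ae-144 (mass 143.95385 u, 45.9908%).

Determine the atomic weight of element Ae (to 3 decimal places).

142.566 u

Average mass = Σ (abundance × isotope mass) = 0.314279 × 140.98527 + 0.225813 × 141.94131 + 0.459908 × 143.95385
= 44.308710 + 32.052193 + 66.205527 = 142.566430 u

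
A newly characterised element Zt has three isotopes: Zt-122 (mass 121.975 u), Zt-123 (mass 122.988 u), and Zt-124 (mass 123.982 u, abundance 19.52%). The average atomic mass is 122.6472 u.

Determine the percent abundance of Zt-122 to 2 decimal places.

52.80%

Let x and y be the fractions of Zt-122 and Zt-123. Then x + y = 1 − 0.1952 = 0.8048 and 121.975x + 122.988y = 122.6472 − 0.1952×123.982 = 98.4459136.
Substituting: 121.975x + 122.988(0.8048 − x) = 98.4459136
(121.975 − 122.988)x = -0.5348288  ⇒  x = 0.52797, y = 0.27683
Zt-122: 52.80%, Zt-123: 27.68%.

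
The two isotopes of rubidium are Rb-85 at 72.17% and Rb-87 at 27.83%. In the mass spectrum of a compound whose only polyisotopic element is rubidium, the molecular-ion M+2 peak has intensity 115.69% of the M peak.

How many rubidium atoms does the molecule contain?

The M+2/M ratio from n Rb atoms is n · q/p = n · 0.2783/0.7217.
n = 1.1569 × 0.7217/0.2783 = 3.00 ≈ 3

3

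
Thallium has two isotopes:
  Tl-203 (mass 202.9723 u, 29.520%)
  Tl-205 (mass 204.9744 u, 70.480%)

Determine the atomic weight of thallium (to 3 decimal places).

204.383 u

Ar = Σ fᵢ·mᵢ = 0.29520 × 202.9723 + 0.70480 × 204.9744
= 59.91742 + 144.46596 = 204.38338 u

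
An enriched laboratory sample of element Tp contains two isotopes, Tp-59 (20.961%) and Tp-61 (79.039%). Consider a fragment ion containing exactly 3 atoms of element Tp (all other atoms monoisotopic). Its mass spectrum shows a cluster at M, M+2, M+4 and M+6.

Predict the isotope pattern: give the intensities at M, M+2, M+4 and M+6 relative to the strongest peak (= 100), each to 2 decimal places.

1.87 : 21.10 : 79.56 : 100.00

The 3 Tp atoms are independent, so intensities follow the terms of (0.20961 + 0.79039)^3.
P(M) = 0.20961^3 = 0.009209
P(M+2) = 3 × 0.20961^2 × 0.79039^1 = 0.104181
P(M+4) = 3 × 0.20961^1 × 0.79039^2 = 0.392840
P(M+6) = 0.79039^3 = 0.493770
The M+6 peak is largest (0.493770); scaling to 100 gives 1.87 : 21.10 : 79.56 : 100.00.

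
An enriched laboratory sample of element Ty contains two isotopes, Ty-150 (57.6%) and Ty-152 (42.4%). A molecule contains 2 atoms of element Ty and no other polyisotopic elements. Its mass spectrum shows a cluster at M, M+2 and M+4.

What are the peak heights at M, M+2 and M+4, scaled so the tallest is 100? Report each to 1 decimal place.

67.9 : 100.0 : 36.8

Each Ty atom is independently Ty-150 (p = 0.576) or Ty-152 (q = 0.424); the cluster is the binomial expansion (p + q)^2.
P(M) = 0.576^2 = 0.331776
P(M+2) = 2 × 0.576^1 × 0.424^1 = 0.488448
P(M+4) = 0.424^2 = 0.179776
The M+2 peak is largest (0.488448); scaling to 100 gives 67.9 : 100.0 : 36.8.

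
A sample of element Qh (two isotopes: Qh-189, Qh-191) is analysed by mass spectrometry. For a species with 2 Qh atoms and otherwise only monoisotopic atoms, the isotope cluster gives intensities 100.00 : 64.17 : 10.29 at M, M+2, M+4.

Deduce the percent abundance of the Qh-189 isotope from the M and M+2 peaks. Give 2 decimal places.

75.71%

If p is the fraction of Qh that is Qh-189, then I(M+2)/I(M) = [C(2,1)·p^1·(1−p)] / p^2 = 2·(1−p)/p = 64.17/100.00 = 0.6417
(1−p)/p = 0.6417/2 = 0.3209  ⇒  p = 1/(1 + 0.3209) = 0.7571
Qh-189: 75.71%, Qh-191: 24.29%.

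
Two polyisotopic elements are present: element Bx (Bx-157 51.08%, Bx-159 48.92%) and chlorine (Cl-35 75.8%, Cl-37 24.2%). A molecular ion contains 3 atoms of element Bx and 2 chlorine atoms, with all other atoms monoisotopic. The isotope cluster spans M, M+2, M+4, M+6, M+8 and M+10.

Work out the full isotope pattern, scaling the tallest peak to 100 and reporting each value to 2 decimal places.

Element Bx pattern (n=3): 0.13327622 : 0.38292126 : 0.36672882 : 0.1170737
Chlorine pattern (n=2): 0.574564 : 0.366872 : 0.058564
Convolve the two distributions (both contribute in 2-u steps):
  M: 0.13327622×0.574564 = 0.076576
  M+2: 0.13327622×0.366872 + 0.38292126×0.574564 = 0.268908
  M+4: 0.13327622×0.058564 + 0.38292126×0.366872 + 0.36672882×0.574564 = 0.358997
  M+6: 0.38292126×0.058564 + 0.36672882×0.366872 + 0.1170737×0.574564 = 0.224234
  M+8: 0.36672882×0.058564 + 0.1170737×0.366872 = 0.064428
  M+10: 0.1170737×0.058564 = 0.006856
Scale to base peak (0.358997) = 100: 21.33 : 74.91 : 100.00 : 62.46 : 17.95 : 1.91

21.33 : 74.91 : 100.00 : 62.46 : 17.95 : 1.91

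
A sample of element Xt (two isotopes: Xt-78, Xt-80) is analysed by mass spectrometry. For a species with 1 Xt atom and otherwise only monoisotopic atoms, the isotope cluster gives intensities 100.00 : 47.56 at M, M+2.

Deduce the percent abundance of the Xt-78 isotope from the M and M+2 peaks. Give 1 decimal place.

67.8%

Write p for the Xt-78 fraction. I(M+2)/I(M) = [C(1,1)·p^0·(1−p)] / p^1 = 1·(1−p)/p = 47.56/100.00 = 0.4756
(1−p)/p = 0.4756/1 = 0.4756  ⇒  p = 1/(1 + 0.4756) = 0.6777
Xt-78: 67.8%, Xt-80: 32.2%.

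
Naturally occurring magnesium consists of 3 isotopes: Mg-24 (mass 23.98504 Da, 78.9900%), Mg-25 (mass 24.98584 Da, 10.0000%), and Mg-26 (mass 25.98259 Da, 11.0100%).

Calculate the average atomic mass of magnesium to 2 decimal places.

Weight each isotope mass by its fractional abundance: 0.789900 × 23.98504 + 0.100000 × 24.98584 + 0.110100 × 25.98259
= 18.945783 + 2.498584 + 2.860683 = 24.305050 Da

24.31 Da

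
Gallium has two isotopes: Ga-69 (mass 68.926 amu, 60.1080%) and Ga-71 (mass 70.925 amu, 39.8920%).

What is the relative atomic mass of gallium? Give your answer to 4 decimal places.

Average mass = Σ (abundance × isotope mass) = 0.601080 × 68.926 + 0.398920 × 70.925
= 41.43004 + 28.29340 = 69.72344 amu

69.7234 amu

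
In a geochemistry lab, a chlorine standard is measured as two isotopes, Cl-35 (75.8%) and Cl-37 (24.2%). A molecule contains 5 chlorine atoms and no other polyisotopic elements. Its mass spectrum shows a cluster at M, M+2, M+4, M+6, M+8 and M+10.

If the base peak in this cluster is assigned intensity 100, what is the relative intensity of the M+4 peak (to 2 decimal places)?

63.85

Binomial terms of (0.758 + 0.242)^5: M 0.2502, M+2 0.3994, M+4 0.2551, M+6 0.0814, M+8 0.0130, M+10 0.0008 → M+2 is the base peak.
P(M+2) = C(5,1) × 0.758^4 × 0.242^1 = 5 × 0.33012379 × 0.2420 = 0.399450 (base)
P(M+4) = C(5,2) × 0.758^3 × 0.242^2 = 10 × 0.43551951 × 0.058564 = 0.255058
Relative intensity = 0.255058 / 0.399450 × 100 = 63.85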